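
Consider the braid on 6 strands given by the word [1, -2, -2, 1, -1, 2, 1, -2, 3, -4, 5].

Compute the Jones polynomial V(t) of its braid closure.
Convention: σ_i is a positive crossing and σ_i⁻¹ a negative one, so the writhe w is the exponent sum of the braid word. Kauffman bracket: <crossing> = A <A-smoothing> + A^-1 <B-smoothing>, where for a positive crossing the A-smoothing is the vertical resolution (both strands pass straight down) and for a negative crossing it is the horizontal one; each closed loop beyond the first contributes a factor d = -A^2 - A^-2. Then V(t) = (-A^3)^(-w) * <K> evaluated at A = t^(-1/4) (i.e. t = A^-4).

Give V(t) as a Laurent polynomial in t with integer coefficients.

t^2 - t + 1 - t^-1 + t^-2

Derivation:
The presented braid s1 s2^-1 s2^-1 s1 s1^-1 s2 s1 s2^-1 s3 s4^-1 s5 on 6 strands reduces by inverse Markov moves (closure unchanged at each step):
  Destabilize: the word has the form β·s5 where s5 occurs only as the final letter (β ∈ B_5); drop it and the last strand → 5 strands.
  Destabilize: the word has the form β·s4^-1 where s4^-1 occurs only as the final letter (β ∈ B_4); drop it and the last strand → 4 strands.
  Destabilize: the word has the form β·s3 where s3 occurs only as the final letter (β ∈ B_3); drop it and the last strand → 3 strands.
Reduced to β = s1 s2^-1 s2^-1 s1 s1^-1 s2 s1 s2^-1 on 3 strands, 8 crossings.
Compute on β:
First cancel adjacent σ_i σ_i⁻¹ pairs (Reidemeister II — same braid, same closure): s1 s2^-1 s2^-1 s1 s1^-1 s2 s1 s2^-1 → s1 s2^-1 s1 s2^-1.
Braid: s1 s2^-1 s1 s2^-1 on 3 strands, 4 crossings.
Writhe w = (#positive) - (#negative) = 2 - 2 = 0.
Enumerate smoothing states for the bracket polynomial. There are 2^4 = 16 states.
Each crossing splits two ways (0=vertical, 1=horizontal). The state's weight is A^(#A-smoothings - #B-smoothings) * d^(loops - 1).
  state 0000: A-exp=+0, loops=3, term = A^0 * d^2
  state 0001: A-exp=+2, loops=2, term = A^2 * d^1
  state 0010: A-exp=-2, loops=2, term = A^-2 * d^1
  state 0011: A-exp=+0, loops=1, term = A^0 * d^0
  state 0100: A-exp=+2, loops=2, term = A^2 * d^1
  state 0101: A-exp=+4, loops=3, term = A^4 * d^2
  state 0110: A-exp=+0, loops=1, term = A^0 * d^0
  state 0111: A-exp=+2, loops=2, term = A^2 * d^1
  state 1000: A-exp=-2, loops=2, term = A^-2 * d^1
  state 1001: A-exp=+0, loops=1, term = A^0 * d^0
  state 1010: A-exp=-4, loops=3, term = A^-4 * d^2
  state 1011: A-exp=-2, loops=2, term = A^-2 * d^1
  state 1100: A-exp=+0, loops=1, term = A^0 * d^0
  state 1101: A-exp=+2, loops=2, term = A^2 * d^1
  state 1110: A-exp=-2, loops=2, term = A^-2 * d^1
  state 1111: A-exp=+0, loops=1, term = A^0 * d^0
Collect the terms by A-exponent (count of states per loop number):
Powers of d = -A^2 - A^-2: d^2 = A^4 + 2 + A^-4.
  A^4 * (d^2) = A^8 + 2*A^4 + 1
  A^2 * (4*d) = -4*A^4 - 4
  A^0 * (5 + d^2) = A^4 + 7 + A^-4
  A^-2 * (4*d) = -4 - 4*A^-4
  A^-4 * (d^2) = 1 + 2*A^-4 + A^-8
Summing the groups: <K> = A^8 - A^4 + 1 - A^-4 + A^-8
Normalise by the writhe: (-A^3)^(-w) = (-A^3)^(0) = 1, so f(A) = 1 * <K> = A^8 - A^4 + 1 - A^-4 + A^-8.
Substitute A = t^(-1/4), i.e. A^e → t^(-e/4): V(t) = t^2 - t + 1 - t^-1 + t^-2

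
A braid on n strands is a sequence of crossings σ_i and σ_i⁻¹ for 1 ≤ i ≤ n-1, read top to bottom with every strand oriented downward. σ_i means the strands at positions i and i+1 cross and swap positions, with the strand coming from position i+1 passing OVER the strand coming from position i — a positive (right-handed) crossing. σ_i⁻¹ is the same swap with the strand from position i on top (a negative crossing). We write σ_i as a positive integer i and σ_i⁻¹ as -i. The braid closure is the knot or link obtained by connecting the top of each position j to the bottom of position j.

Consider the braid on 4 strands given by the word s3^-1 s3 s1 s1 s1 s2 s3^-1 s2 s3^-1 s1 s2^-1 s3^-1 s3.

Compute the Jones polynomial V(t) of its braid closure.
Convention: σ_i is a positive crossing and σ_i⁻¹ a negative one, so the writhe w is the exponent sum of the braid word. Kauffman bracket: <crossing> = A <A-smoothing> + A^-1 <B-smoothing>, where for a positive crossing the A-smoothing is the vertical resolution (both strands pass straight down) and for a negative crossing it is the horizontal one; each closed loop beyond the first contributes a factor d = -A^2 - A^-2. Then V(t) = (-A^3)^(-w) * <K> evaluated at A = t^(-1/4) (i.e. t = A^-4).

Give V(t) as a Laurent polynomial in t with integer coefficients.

The presented braid s3^-1 s3 s1 s1 s1 s2 s3^-1 s2 s3^-1 s1 s2^-1 s3^-1 s3 on 4 strands reduces by inverse Markov moves (closure unchanged at each step):
  Deconjugate: the word is γ·β·γ⁻¹ with γ = s3^-1 s3 (prefix) and γ⁻¹ = s3^-1 s3 (suffix); strip both.
Reduced to β = s1 s1 s1 s2 s3^-1 s2 s3^-1 s1 s2^-1 on 4 strands, 9 crossings.
Compute on β:
Braid: s1 s1 s1 s2 s3^-1 s2 s3^-1 s1 s2^-1 on 4 strands, 9 crossings.
Writhe w = (#positive) - (#negative) = 6 - 3 = 3.
Computing the Kauffman bracket via state sum. There are 2^9 = 512 states.
For each crossing: s=0 is the vertical smoothing, s=1 horizontal. Crossing k contributes A^(sign_k * (1 - 2*s_k)); loop factor d = -A^2 - A^-2.
Tabulate the states by total A-exponent and number of loops L (A-exp: L × count):
  A^9: L=3 ×1
  A^7: L=2 ×7, L=4 ×2
  A^5: L=1 ×12, L=3 ×24
  A^3: L=2 ×66, L=4 ×18
  A^1: L=1 ×35, L=3 ×84, L=5 ×7
  A^-1: L=2 ×73, L=4 ×52, L=6 ×1
  A^-3: L=3 ×68, L=5 ×16
  A^-5: L=4 ×34, L=6 ×2
  A^-7: L=5 ×9
  A^-9: L=6 ×1
Each group contributes A^e * Σ count * d^(L-1):
Powers of d = -A^2 - A^-2: d^2 = A^4 + 2 + A^-4; d^3 = -A^6 - 3*A^2 - 3*A^-2 - A^-6; d^4 = A^8 + 4*A^4 + 6 + 4*A^-4 + A^-8; d^5 = -A^10 - 5*A^6 - 10*A^2 - 10*A^-2 - 5*A^-6 - A^-10.
  A^9 * (d^2) = A^13 + 2*A^9 + A^5
  A^7 * (7*d + 2*d^3) = -2*A^13 - 13*A^9 - 13*A^5 - 2*A
  A^5 * (12 + 24*d^2) = 24*A^9 + 60*A^5 + 24*A
  A^3 * (66*d + 18*d^3) = -18*A^9 - 120*A^5 - 120*A - 18*A^-3
  A^1 * (35 + 84*d^2 + 7*d^4) = 7*A^9 + 112*A^5 + 245*A + 112*A^-3 + 7*A^-7
  A^-1 * (73*d + 52*d^3 + d^5) = -A^9 - 57*A^5 - 239*A - 239*A^-3 - 57*A^-7 - A^-11
  A^-3 * (68*d^2 + 16*d^4) = 16*A^5 + 132*A + 232*A^-3 + 132*A^-7 + 16*A^-11
  A^-5 * (34*d^3 + 2*d^5) = -2*A^5 - 44*A - 122*A^-3 - 122*A^-7 - 44*A^-11 - 2*A^-15
  A^-7 * (9*d^4) = 9*A + 36*A^-3 + 54*A^-7 + 36*A^-11 + 9*A^-15
  A^-9 * (d^5) = -A - 5*A^-3 - 10*A^-7 - 10*A^-11 - 5*A^-15 - A^-19
Summing the groups: <K> = -A^13 + A^9 - 3*A^5 + 4*A - 4*A^-3 + 4*A^-7 - 3*A^-11 + 2*A^-15 - A^-19
Normalise by the writhe: (-A^3)^(-w) = (-A^3)^(-3) = -A^-9, so f(A) = -A^-9 * <K> = A^4 - 1 + 3*A^-4 - 4*A^-8 + 4*A^-12 - 4*A^-16 + 3*A^-20 - 2*A^-24 + A^-28.
Substitute A = t^(-1/4), i.e. A^e → t^(-e/4): V(t) = t^7 - 2*t^6 + 3*t^5 - 4*t^4 + 4*t^3 - 4*t^2 + 3*t - 1 + t^-1

Answer: t^7 - 2*t^6 + 3*t^5 - 4*t^4 + 4*t^3 - 4*t^2 + 3*t - 1 + t^-1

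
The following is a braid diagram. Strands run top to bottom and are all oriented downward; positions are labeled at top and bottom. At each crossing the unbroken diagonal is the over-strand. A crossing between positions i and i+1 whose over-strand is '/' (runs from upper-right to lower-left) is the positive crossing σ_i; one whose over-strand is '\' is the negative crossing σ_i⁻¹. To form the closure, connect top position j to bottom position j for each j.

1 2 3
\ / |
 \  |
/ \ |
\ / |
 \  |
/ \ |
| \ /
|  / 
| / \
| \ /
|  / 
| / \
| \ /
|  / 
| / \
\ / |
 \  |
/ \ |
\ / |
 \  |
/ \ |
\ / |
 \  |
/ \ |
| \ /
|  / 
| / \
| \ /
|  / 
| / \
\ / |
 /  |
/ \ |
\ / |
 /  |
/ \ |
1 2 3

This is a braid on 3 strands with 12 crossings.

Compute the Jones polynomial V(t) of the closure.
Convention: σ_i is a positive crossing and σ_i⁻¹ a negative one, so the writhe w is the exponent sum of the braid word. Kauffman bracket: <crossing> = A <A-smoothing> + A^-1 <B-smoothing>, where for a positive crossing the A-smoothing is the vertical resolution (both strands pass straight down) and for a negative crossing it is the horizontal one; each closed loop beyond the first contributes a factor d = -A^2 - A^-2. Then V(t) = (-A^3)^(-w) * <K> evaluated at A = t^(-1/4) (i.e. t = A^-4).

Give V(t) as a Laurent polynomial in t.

-t^6 + t^5 - 2*t^4 + 3*t^3 - 2*t^2 + 3*t - 1 + t^-1 - t^-2

Derivation:
Reading the diagram top to bottom ('/'-over between positions i,i+1 = s_i, '\'-over = s_i^-1): braid word = s1^-1 s1^-1 s2 s2 s2 s1^-1 s1^-1 s1^-1 s2 s2 s1 s1.
The presented braid s1^-1 s1^-1 s2 s2 s2 s1^-1 s1^-1 s1^-1 s2 s2 s1 s1 on 3 strands reduces by inverse Markov moves (closure unchanged at each step):
  Deconjugate: the word is γ·β·γ⁻¹ with γ = s1^-1 s1^-1 (prefix) and γ⁻¹ = s1 s1 (suffix); strip both.
Reduced to β = s2 s2 s2 s1^-1 s1^-1 s1^-1 s2 s2 on 3 strands, 8 crossings.
Compute on β:
Braid: s2 s2 s2 s1^-1 s1^-1 s1^-1 s2 s2 on 3 strands, 8 crossings.
Writhe w = (#positive) - (#negative) = 5 - 3 = 2.
Computing the Kauffman bracket via state sum. There are 2^8 = 256 states.
Smooth each crossing (0=||, 1=⌣⌢); contribution A^(Σ sign_k(1-2s_k)) * d^(L-1).
Tabulate the states by total A-exponent and number of loops L (A-exp: L × count):
  A^8: L=4 ×1
  A^6: L=3 ×8
  A^4: L=2 ×18, L=4 ×10
  A^2: L=1 ×15, L=3 ×31, L=5 ×10
  A^0: L=2 ×35, L=4 ×30, L=6 ×5
  A^-2: L=3 ×40, L=5 ×15, L=7 ×1
  A^-4: L=4 ×25, L=6 ×3
  A^-6: L=5 ×8
  A^-8: L=6 ×1
Each group contributes A^e * Σ count * d^(L-1):
Powers of d = -A^2 - A^-2: d^2 = A^4 + 2 + A^-4; d^3 = -A^6 - 3*A^2 - 3*A^-2 - A^-6; d^4 = A^8 + 4*A^4 + 6 + 4*A^-4 + A^-8; d^5 = -A^10 - 5*A^6 - 10*A^2 - 10*A^-2 - 5*A^-6 - A^-10; d^6 = A^12 + 6*A^8 + 15*A^4 + 20 + 15*A^-4 + 6*A^-8 + A^-12.
  A^8 * (d^3) = -A^14 - 3*A^10 - 3*A^6 - A^2
  A^6 * (8*d^2) = 8*A^10 + 16*A^6 + 8*A^2
  A^4 * (18*d + 10*d^3) = -10*A^10 - 48*A^6 - 48*A^2 - 10*A^-2
  A^2 * (15 + 31*d^2 + 10*d^4) = 10*A^10 + 71*A^6 + 137*A^2 + 71*A^-2 + 10*A^-6
  A^0 * (35*d + 30*d^3 + 5*d^5) = -5*A^10 - 55*A^6 - 175*A^2 - 175*A^-2 - 55*A^-6 - 5*A^-10
  A^-2 * (40*d^2 + 15*d^4 + d^6) = A^10 + 21*A^6 + 115*A^2 + 190*A^-2 + 115*A^-6 + 21*A^-10 + A^-14
  A^-4 * (25*d^3 + 3*d^5) = -3*A^6 - 40*A^2 - 105*A^-2 - 105*A^-6 - 40*A^-10 - 3*A^-14
  A^-6 * (8*d^4) = 8*A^2 + 32*A^-2 + 48*A^-6 + 32*A^-10 + 8*A^-14
  A^-8 * (d^5) = -A^2 - 5*A^-2 - 10*A^-6 - 10*A^-10 - 5*A^-14 - A^-18
Summing the groups: <K> = -A^14 + A^10 - A^6 + 3*A^2 - 2*A^-2 + 3*A^-6 - 2*A^-10 + A^-14 - A^-18
Normalise by the writhe: (-A^3)^(-w) = (-A^3)^(-2) = A^-6, so f(A) = A^-6 * <K> = -A^8 + A^4 - 1 + 3*A^-4 - 2*A^-8 + 3*A^-12 - 2*A^-16 + A^-20 - A^-24.
Substitute A = t^(-1/4), i.e. A^e → t^(-e/4): V(t) = -t^6 + t^5 - 2*t^4 + 3*t^3 - 2*t^2 + 3*t - 1 + t^-1 - t^-2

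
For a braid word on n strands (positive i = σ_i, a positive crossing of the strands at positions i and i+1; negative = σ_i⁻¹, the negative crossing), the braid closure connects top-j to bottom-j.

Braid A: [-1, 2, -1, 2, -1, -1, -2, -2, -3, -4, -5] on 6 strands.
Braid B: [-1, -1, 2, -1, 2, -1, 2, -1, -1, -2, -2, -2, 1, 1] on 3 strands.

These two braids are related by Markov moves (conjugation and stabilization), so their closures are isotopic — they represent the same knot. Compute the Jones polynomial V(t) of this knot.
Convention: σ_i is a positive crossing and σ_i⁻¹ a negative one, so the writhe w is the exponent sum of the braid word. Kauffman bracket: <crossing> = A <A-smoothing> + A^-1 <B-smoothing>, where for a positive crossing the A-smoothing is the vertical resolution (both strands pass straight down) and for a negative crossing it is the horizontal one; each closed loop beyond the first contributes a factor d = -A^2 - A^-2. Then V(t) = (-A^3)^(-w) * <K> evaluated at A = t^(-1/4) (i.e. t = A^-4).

Markov-equivalent braids have isotopic closures, hence identical knot invariants. Strip the Markov moves from each word to reach a common short braid β, then compute V(t) once on β.
Braid A: s1^-1 s2 s1^-1 s2 s1^-1 s1^-1 s2^-1 s2^-1 s3^-1 s4^-1 s5^-1 on 6 strands reduces by inverse Markov moves (closure unchanged at each step):
  Destabilize: the word has the form β·s5^-1 where s5^-1 occurs only as the final letter (β ∈ B_5); drop it and the last strand → 5 strands.
  Destabilize: the word has the form β·s4^-1 where s4^-1 occurs only as the final letter (β ∈ B_4); drop it and the last strand → 4 strands.
  Destabilize: the word has the form β·s3^-1 where s3^-1 occurs only as the final letter (β ∈ B_3); drop it and the last strand → 3 strands.
Reduced to β = s1^-1 s2 s1^-1 s2 s1^-1 s1^-1 s2^-1 s2^-1 on 3 strands, 8 crossings.
Braid B: s1^-1 s1^-1 s2 s1^-1 s2 s1^-1 s2 s1^-1 s1^-1 s2^-1 s2^-1 s2^-1 s1 s1 on 3 strands reduces by inverse Markov moves (closure unchanged at each step):
  Deconjugate: the word is γ·β·γ⁻¹ with γ = s1^-1 (prefix) and γ⁻¹ = s1 (suffix); strip both.
  Deconjugate: the word is γ·β·γ⁻¹ with γ = s1^-1 s2 (prefix) and γ⁻¹ = s2^-1 s1 (suffix); strip both.
Reduced to β = s1^-1 s2 s1^-1 s2 s1^-1 s1^-1 s2^-1 s2^-1 on 3 strands, 8 crossings.
Both give the same β = s1^-1 s2 s1^-1 s2 s1^-1 s1^-1 s2^-1 s2^-1 on 3 strands, so one state sum suffices:
Braid: s1^-1 s2 s1^-1 s2 s1^-1 s1^-1 s2^-1 s2^-1 on 3 strands, 8 crossings.
Writhe w = (#positive) - (#negative) = 2 - 6 = -4.
State-sum expansion of <K>. There are 2^8 = 256 states.
Each crossing splits two ways (0=vertical, 1=horizontal). The state's weight is A^(#A-smoothings - #B-smoothings) * d^(loops - 1).
Tabulate the states by total A-exponent and number of loops L (A-exp: L × count):
  A^8: L=5 ×1
  A^6: L=4 ×8
  A^4: L=3 ×26, L=5 ×2
  A^2: L=2 ×41, L=4 ×15
  A^0: L=1 ×26, L=3 ×43, L=5 ×1
  A^-2: L=2 ×47, L=4 ×9
  A^-4: L=1 ×11, L=3 ×16, L=5 ×1
  A^-6: L=2 ×6, L=4 ×2
  A^-8: L=3 ×1
Each group contributes A^e * Σ count * d^(L-1):
Powers of d = -A^2 - A^-2: d^2 = A^4 + 2 + A^-4; d^3 = -A^6 - 3*A^2 - 3*A^-2 - A^-6; d^4 = A^8 + 4*A^4 + 6 + 4*A^-4 + A^-8.
  A^8 * (d^4) = A^16 + 4*A^12 + 6*A^8 + 4*A^4 + 1
  A^6 * (8*d^3) = -8*A^12 - 24*A^8 - 24*A^4 - 8
  A^4 * (26*d^2 + 2*d^4) = 2*A^12 + 34*A^8 + 64*A^4 + 34 + 2*A^-4
  A^2 * (41*d + 15*d^3) = -15*A^8 - 86*A^4 - 86 - 15*A^-4
  A^0 * (26 + 43*d^2 + d^4) = A^8 + 47*A^4 + 118 + 47*A^-4 + A^-8
  A^-2 * (47*d + 9*d^3) = -9*A^4 - 74 - 74*A^-4 - 9*A^-8
  A^-4 * (11 + 16*d^2 + d^4) = A^4 + 20 + 49*A^-4 + 20*A^-8 + A^-12
  A^-6 * (6*d + 2*d^3) = -2 - 12*A^-4 - 12*A^-8 - 2*A^-12
  A^-8 * (d^2) = A^-4 + 2*A^-8 + A^-12
Summing the groups: <K> = A^16 - 2*A^12 + 2*A^8 - 3*A^4 + 3 - 2*A^-4 + 2*A^-8
Normalise by the writhe: (-A^3)^(-w) = (-A^3)^(4) = A^12, so f(A) = A^12 * <K> = A^28 - 2*A^24 + 2*A^20 - 3*A^16 + 3*A^12 - 2*A^8 + 2*A^4.
Substitute A = t^(-1/4), i.e. A^e → t^(-e/4): V(t) = 2*t^-1 - 2*t^-2 + 3*t^-3 - 3*t^-4 + 2*t^-5 - 2*t^-6 + t^-7

Answer: 2*t^-1 - 2*t^-2 + 3*t^-3 - 3*t^-4 + 2*t^-5 - 2*t^-6 + t^-7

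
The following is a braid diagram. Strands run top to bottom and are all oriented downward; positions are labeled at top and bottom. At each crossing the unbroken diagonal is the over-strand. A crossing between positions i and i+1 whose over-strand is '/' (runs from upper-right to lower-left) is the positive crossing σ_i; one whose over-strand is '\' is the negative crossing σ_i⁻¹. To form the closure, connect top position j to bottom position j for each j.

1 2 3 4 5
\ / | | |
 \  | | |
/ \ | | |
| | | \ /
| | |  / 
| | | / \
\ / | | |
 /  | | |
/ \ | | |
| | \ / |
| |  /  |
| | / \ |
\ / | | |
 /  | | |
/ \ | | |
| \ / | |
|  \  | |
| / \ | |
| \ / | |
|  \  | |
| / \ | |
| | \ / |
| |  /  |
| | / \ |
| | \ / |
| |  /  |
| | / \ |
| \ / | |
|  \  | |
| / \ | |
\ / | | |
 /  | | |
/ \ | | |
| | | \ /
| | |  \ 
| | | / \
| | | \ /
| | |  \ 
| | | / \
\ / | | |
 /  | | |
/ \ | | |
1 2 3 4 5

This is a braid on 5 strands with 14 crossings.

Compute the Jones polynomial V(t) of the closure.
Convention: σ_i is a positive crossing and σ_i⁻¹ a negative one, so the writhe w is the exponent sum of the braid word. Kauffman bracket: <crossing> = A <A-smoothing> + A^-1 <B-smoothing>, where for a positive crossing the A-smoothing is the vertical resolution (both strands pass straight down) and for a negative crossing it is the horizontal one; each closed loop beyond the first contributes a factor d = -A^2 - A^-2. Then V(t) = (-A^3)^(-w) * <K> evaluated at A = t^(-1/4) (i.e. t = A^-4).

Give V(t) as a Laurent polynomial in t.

t^7 - 3*t^6 + 4*t^5 - 6*t^4 + 7*t^3 - 6*t^2 + 6*t - 3 + 2*t^-1 - t^-2

Derivation:
Reading the diagram top to bottom ('/'-over between positions i,i+1 = s_i, '\'-over = s_i^-1): braid word = s1^-1 s4 s1 s3 s1 s2^-1 s2^-1 s3 s3 s2^-1 s1 s4^-1 s4^-1 s1.
The presented braid s1^-1 s4 s1 s3 s1 s2^-1 s2^-1 s3 s3 s2^-1 s1 s4^-1 s4^-1 s1 on 5 strands reduces by inverse Markov moves (closure unchanged at each step):
  Deconjugate: the word is γ·β·γ⁻¹ with γ = s1^-1 s4 (prefix) and γ⁻¹ = s4^-1 s1 (suffix); strip both.
  Destabilize: the word has the form β·s4^-1 where s4^-1 occurs only as the final letter (β ∈ B_4); drop it and the last strand → 4 strands.
Reduced to β = s1 s3 s1 s2^-1 s2^-1 s3 s3 s2^-1 s1 on 4 strands, 9 crossings.
Compute on β:
Braid: s1 s3 s1 s2^-1 s2^-1 s3 s3 s2^-1 s1 on 4 strands, 9 crossings.
Writhe w = (#positive) - (#negative) = 6 - 3 = 3.
Computing the Kauffman bracket via state sum. There are 2^9 = 512 states.
For each crossing: s=0 is the vertical smoothing, s=1 horizontal. Crossing k contributes A^(sign_k * (1 - 2*s_k)); loop factor d = -A^2 - A^-2.
Tabulate the states by total A-exponent and number of loops L (A-exp: L × count):
  A^9: L=5 ×1
  A^7: L=4 ×9
  A^5: L=3 ×32, L=5 ×4
  A^3: L=2 ×55, L=4 ×28, L=6 ×1
  A^1: L=1 ×39, L=3 ×77, L=5 ×10
  A^-1: L=2 ×81, L=4 ×44, L=6 ×1
  A^-3: L=3 ×73, L=5 ×11
  A^-5: L=4 ×35, L=6 ×1
  A^-7: L=5 ×9
  A^-9: L=6 ×1
Each group contributes A^e * Σ count * d^(L-1):
Powers of d = -A^2 - A^-2: d^2 = A^4 + 2 + A^-4; d^3 = -A^6 - 3*A^2 - 3*A^-2 - A^-6; d^4 = A^8 + 4*A^4 + 6 + 4*A^-4 + A^-8; d^5 = -A^10 - 5*A^6 - 10*A^2 - 10*A^-2 - 5*A^-6 - A^-10.
  A^9 * (d^4) = A^17 + 4*A^13 + 6*A^9 + 4*A^5 + A
  A^7 * (9*d^3) = -9*A^13 - 27*A^9 - 27*A^5 - 9*A
  A^5 * (32*d^2 + 4*d^4) = 4*A^13 + 48*A^9 + 88*A^5 + 48*A + 4*A^-3
  A^3 * (55*d + 28*d^3 + d^5) = -A^13 - 33*A^9 - 149*A^5 - 149*A - 33*A^-3 - A^-7
  A^1 * (39 + 77*d^2 + 10*d^4) = 10*A^9 + 117*A^5 + 253*A + 117*A^-3 + 10*A^-7
  A^-1 * (81*d + 44*d^3 + d^5) = -A^9 - 49*A^5 - 223*A - 223*A^-3 - 49*A^-7 - A^-11
  A^-3 * (73*d^2 + 11*d^4) = 11*A^5 + 117*A + 212*A^-3 + 117*A^-7 + 11*A^-11
  A^-5 * (35*d^3 + d^5) = -A^5 - 40*A - 115*A^-3 - 115*A^-7 - 40*A^-11 - A^-15
  A^-7 * (9*d^4) = 9*A + 36*A^-3 + 54*A^-7 + 36*A^-11 + 9*A^-15
  A^-9 * (d^5) = -A - 5*A^-3 - 10*A^-7 - 10*A^-11 - 5*A^-15 - A^-19
Summing the groups: <K> = A^17 - 2*A^13 + 3*A^9 - 6*A^5 + 6*A - 7*A^-3 + 6*A^-7 - 4*A^-11 + 3*A^-15 - A^-19
Normalise by the writhe: (-A^3)^(-w) = (-A^3)^(-3) = -A^-9, so f(A) = -A^-9 * <K> = -A^8 + 2*A^4 - 3 + 6*A^-4 - 6*A^-8 + 7*A^-12 - 6*A^-16 + 4*A^-20 - 3*A^-24 + A^-28.
Substitute A = t^(-1/4), i.e. A^e → t^(-e/4): V(t) = t^7 - 3*t^6 + 4*t^5 - 6*t^4 + 7*t^3 - 6*t^2 + 6*t - 3 + 2*t^-1 - t^-2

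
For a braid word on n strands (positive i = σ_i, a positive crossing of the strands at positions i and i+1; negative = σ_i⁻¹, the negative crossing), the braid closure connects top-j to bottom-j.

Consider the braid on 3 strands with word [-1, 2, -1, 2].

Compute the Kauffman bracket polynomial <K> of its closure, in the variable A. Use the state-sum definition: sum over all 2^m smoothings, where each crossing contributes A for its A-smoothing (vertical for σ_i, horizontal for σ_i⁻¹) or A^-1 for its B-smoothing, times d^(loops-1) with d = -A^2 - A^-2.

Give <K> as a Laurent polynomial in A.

A^8 - A^4 + 1 - A^-4 + A^-8

Derivation:
Braid: s1^-1 s2 s1^-1 s2 on 3 strands, 4 crossings.
Writhe w = (#positive) - (#negative) = 2 - 2 = 0.
Enumerate smoothing states for the bracket polynomial. There are 2^4 = 16 states.
For each crossing: s=0 is the vertical smoothing, s=1 horizontal. Crossing k contributes A^(sign_k * (1 - 2*s_k)); loop factor d = -A^2 - A^-2.
  state 0000: A-exp=+0, loops=3, term = A^0 * d^2
  state 0001: A-exp=-2, loops=2, term = A^-2 * d^1
  state 0010: A-exp=+2, loops=2, term = A^2 * d^1
  state 0011: A-exp=+0, loops=1, term = A^0 * d^0
  state 0100: A-exp=-2, loops=2, term = A^-2 * d^1
  state 0101: A-exp=-4, loops=3, term = A^-4 * d^2
  state 0110: A-exp=+0, loops=1, term = A^0 * d^0
  state 0111: A-exp=-2, loops=2, term = A^-2 * d^1
  state 1000: A-exp=+2, loops=2, term = A^2 * d^1
  state 1001: A-exp=+0, loops=1, term = A^0 * d^0
  state 1010: A-exp=+4, loops=3, term = A^4 * d^2
  state 1011: A-exp=+2, loops=2, term = A^2 * d^1
  state 1100: A-exp=+0, loops=1, term = A^0 * d^0
  state 1101: A-exp=-2, loops=2, term = A^-2 * d^1
  state 1110: A-exp=+2, loops=2, term = A^2 * d^1
  state 1111: A-exp=+0, loops=1, term = A^0 * d^0
Collect the terms by A-exponent (count of states per loop number):
Powers of d = -A^2 - A^-2: d^2 = A^4 + 2 + A^-4.
  A^4 * (d^2) = A^8 + 2*A^4 + 1
  A^2 * (4*d) = -4*A^4 - 4
  A^0 * (5 + d^2) = A^4 + 7 + A^-4
  A^-2 * (4*d) = -4 - 4*A^-4
  A^-4 * (d^2) = 1 + 2*A^-4 + A^-8
Summing the groups: <K> = A^8 - A^4 + 1 - A^-4 + A^-8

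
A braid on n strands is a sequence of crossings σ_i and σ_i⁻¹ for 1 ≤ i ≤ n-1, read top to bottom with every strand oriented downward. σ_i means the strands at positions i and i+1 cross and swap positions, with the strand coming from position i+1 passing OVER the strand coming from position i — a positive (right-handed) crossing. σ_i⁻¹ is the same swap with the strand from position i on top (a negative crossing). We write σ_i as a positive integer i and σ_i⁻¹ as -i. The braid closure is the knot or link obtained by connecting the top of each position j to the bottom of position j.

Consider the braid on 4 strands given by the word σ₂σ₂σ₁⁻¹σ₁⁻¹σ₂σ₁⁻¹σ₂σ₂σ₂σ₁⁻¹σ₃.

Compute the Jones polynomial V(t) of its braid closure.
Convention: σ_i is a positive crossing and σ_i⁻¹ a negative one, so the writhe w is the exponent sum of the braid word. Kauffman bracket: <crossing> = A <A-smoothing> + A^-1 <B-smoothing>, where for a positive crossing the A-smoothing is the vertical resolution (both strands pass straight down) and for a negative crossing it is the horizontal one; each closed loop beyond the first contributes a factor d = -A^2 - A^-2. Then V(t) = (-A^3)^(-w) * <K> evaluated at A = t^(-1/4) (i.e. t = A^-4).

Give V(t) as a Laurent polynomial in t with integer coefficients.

t^7 - 3*t^6 + 6*t^5 - 9*t^4 + 11*t^3 - 12*t^2 + 11*t - 8 + 6*t^-1 - 3*t^-2 + t^-3

Derivation:
The presented braid s2 s2 s1^-1 s1^-1 s2 s1^-1 s2 s2 s2 s1^-1 s3 on 4 strands reduces by inverse Markov moves (closure unchanged at each step):
  Destabilize: the word has the form β·s3 where s3 occurs only as the final letter (β ∈ B_3); drop it and the last strand → 3 strands.
Reduced to β = s2 s2 s1^-1 s1^-1 s2 s1^-1 s2 s2 s2 s1^-1 on 3 strands, 10 crossings.
Compute on β:
Braid: s2 s2 s1^-1 s1^-1 s2 s1^-1 s2 s2 s2 s1^-1 on 3 strands, 10 crossings.
Writhe w = (#positive) - (#negative) = 6 - 4 = 2.
State-sum expansion of <K>. There are 2^10 = 1024 states.
Smooth each crossing (0=||, 1=⌣⌢); contribution A^(Σ sign_k(1-2s_k)) * d^(L-1).
Tabulate the states by total A-exponent and number of loops L (A-exp: L × count):
  A^10: L=5 ×1
  A^8: L=4 ×10
  A^6: L=3 ×41, L=5 ×4
  A^4: L=2 ×81, L=4 ×38, L=6 ×1
  A^2: L=1 ×71, L=3 ×117, L=5 ×22
  A^0: L=2 ×154, L=4 ×91, L=6 ×7
  A^-2: L=3 ×168, L=5 ×41, L=7 ×1
  A^-4: L=4 ×110, L=6 ×10
  A^-6: L=5 ×44, L=7 ×1
  A^-8: L=6 ×10
  A^-10: L=7 ×1
Each group contributes A^e * Σ count * d^(L-1):
Powers of d = -A^2 - A^-2: d^2 = A^4 + 2 + A^-4; d^3 = -A^6 - 3*A^2 - 3*A^-2 - A^-6; d^4 = A^8 + 4*A^4 + 6 + 4*A^-4 + A^-8; d^5 = -A^10 - 5*A^6 - 10*A^2 - 10*A^-2 - 5*A^-6 - A^-10; d^6 = A^12 + 6*A^8 + 15*A^4 + 20 + 15*A^-4 + 6*A^-8 + A^-12.
  A^10 * (d^4) = A^18 + 4*A^14 + 6*A^10 + 4*A^6 + A^2
  A^8 * (10*d^3) = -10*A^14 - 30*A^10 - 30*A^6 - 10*A^2
  A^6 * (41*d^2 + 4*d^4) = 4*A^14 + 57*A^10 + 106*A^6 + 57*A^2 + 4*A^-2
  A^4 * (81*d + 38*d^3 + d^5) = -A^14 - 43*A^10 - 205*A^6 - 205*A^2 - 43*A^-2 - A^-6
  A^2 * (71 + 117*d^2 + 22*d^4) = 22*A^10 + 205*A^6 + 437*A^2 + 205*A^-2 + 22*A^-6
  A^0 * (154*d + 91*d^3 + 7*d^5) = -7*A^10 - 126*A^6 - 497*A^2 - 497*A^-2 - 126*A^-6 - 7*A^-10
  A^-2 * (168*d^2 + 41*d^4 + d^6) = A^10 + 47*A^6 + 347*A^2 + 602*A^-2 + 347*A^-6 + 47*A^-10 + A^-14
  A^-4 * (110*d^3 + 10*d^5) = -10*A^6 - 160*A^2 - 430*A^-2 - 430*A^-6 - 160*A^-10 - 10*A^-14
  A^-6 * (44*d^4 + d^6) = A^6 + 50*A^2 + 191*A^-2 + 284*A^-6 + 191*A^-10 + 50*A^-14 + A^-18
  A^-8 * (10*d^5) = -10*A^2 - 50*A^-2 - 100*A^-6 - 100*A^-10 - 50*A^-14 - 10*A^-18
  A^-10 * (d^6) = A^2 + 6*A^-2 + 15*A^-6 + 20*A^-10 + 15*A^-14 + 6*A^-18 + A^-22
Summing the groups: <K> = A^18 - 3*A^14 + 6*A^10 - 8*A^6 + 11*A^2 - 12*A^-2 + 11*A^-6 - 9*A^-10 + 6*A^-14 - 3*A^-18 + A^-22
Normalise by the writhe: (-A^3)^(-w) = (-A^3)^(-2) = A^-6, so f(A) = A^-6 * <K> = A^12 - 3*A^8 + 6*A^4 - 8 + 11*A^-4 - 12*A^-8 + 11*A^-12 - 9*A^-16 + 6*A^-20 - 3*A^-24 + A^-28.
Substitute A = t^(-1/4), i.e. A^e → t^(-e/4): V(t) = t^7 - 3*t^6 + 6*t^5 - 9*t^4 + 11*t^3 - 12*t^2 + 11*t - 8 + 6*t^-1 - 3*t^-2 + t^-3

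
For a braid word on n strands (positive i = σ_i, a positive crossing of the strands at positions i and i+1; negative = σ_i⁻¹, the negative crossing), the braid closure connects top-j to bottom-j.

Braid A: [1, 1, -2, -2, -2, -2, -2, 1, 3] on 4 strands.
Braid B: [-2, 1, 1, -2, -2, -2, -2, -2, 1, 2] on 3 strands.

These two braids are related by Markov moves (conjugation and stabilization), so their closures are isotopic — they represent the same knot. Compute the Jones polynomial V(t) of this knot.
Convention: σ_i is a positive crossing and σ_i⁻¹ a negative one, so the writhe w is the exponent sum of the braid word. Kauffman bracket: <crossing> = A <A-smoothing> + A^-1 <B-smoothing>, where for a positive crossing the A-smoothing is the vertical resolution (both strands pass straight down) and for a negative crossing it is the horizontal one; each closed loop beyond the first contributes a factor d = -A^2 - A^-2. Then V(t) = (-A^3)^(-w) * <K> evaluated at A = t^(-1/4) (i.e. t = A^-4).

-t^2 + t - 1 + 3*t^-1 - 2*t^-2 + 3*t^-3 - 2*t^-4 + t^-5 - t^-6

Derivation:
Markov-equivalent braids have isotopic closures, hence identical knot invariants. Strip the Markov moves from each word to reach a common short braid β, then compute V(t) once on β.
Braid A: s1 s1 s2^-1 s2^-1 s2^-1 s2^-1 s2^-1 s1 s3 on 4 strands reduces by inverse Markov moves (closure unchanged at each step):
  Destabilize: the word has the form β·s3 where s3 occurs only as the final letter (β ∈ B_3); drop it and the last strand → 3 strands.
Reduced to β = s1 s1 s2^-1 s2^-1 s2^-1 s2^-1 s2^-1 s1 on 3 strands, 8 crossings.
Braid B: s2^-1 s1 s1 s2^-1 s2^-1 s2^-1 s2^-1 s2^-1 s1 s2 on 3 strands reduces by inverse Markov moves (closure unchanged at each step):
  Deconjugate: the word is γ·β·γ⁻¹ with γ = s2^-1 (prefix) and γ⁻¹ = s2 (suffix); strip both.
Reduced to β = s1 s1 s2^-1 s2^-1 s2^-1 s2^-1 s2^-1 s1 on 3 strands, 8 crossings.
Both give the same β = s1 s1 s2^-1 s2^-1 s2^-1 s2^-1 s2^-1 s1 on 3 strands, so one state sum suffices:
Braid: s1 s1 s2^-1 s2^-1 s2^-1 s2^-1 s2^-1 s1 on 3 strands, 8 crossings.
Writhe w = (#positive) - (#negative) = 3 - 5 = -2.
Enumerate smoothing states for the bracket polynomial. There are 2^8 = 256 states.
For each crossing: s=0 is the vertical smoothing, s=1 horizontal. Crossing k contributes A^(sign_k * (1 - 2*s_k)); loop factor d = -A^2 - A^-2.
Tabulate the states by total A-exponent and number of loops L (A-exp: L × count):
  A^8: L=6 ×1
  A^6: L=5 ×8
  A^4: L=4 ×25, L=6 ×3
  A^2: L=3 ×40, L=5 ×15, L=7 ×1
  A^0: L=2 ×35, L=4 ×30, L=6 ×5
  A^-2: L=1 ×15, L=3 ×31, L=5 ×10
  A^-4: L=2 ×18, L=4 ×10
  A^-6: L=3 ×8
  A^-8: L=4 ×1
Each group contributes A^e * Σ count * d^(L-1):
Powers of d = -A^2 - A^-2: d^2 = A^4 + 2 + A^-4; d^3 = -A^6 - 3*A^2 - 3*A^-2 - A^-6; d^4 = A^8 + 4*A^4 + 6 + 4*A^-4 + A^-8; d^5 = -A^10 - 5*A^6 - 10*A^2 - 10*A^-2 - 5*A^-6 - A^-10; d^6 = A^12 + 6*A^8 + 15*A^4 + 20 + 15*A^-4 + 6*A^-8 + A^-12.
  A^8 * (d^5) = -A^18 - 5*A^14 - 10*A^10 - 10*A^6 - 5*A^2 - A^-2
  A^6 * (8*d^4) = 8*A^14 + 32*A^10 + 48*A^6 + 32*A^2 + 8*A^-2
  A^4 * (25*d^3 + 3*d^5) = -3*A^14 - 40*A^10 - 105*A^6 - 105*A^2 - 40*A^-2 - 3*A^-6
  A^2 * (40*d^2 + 15*d^4 + d^6) = A^14 + 21*A^10 + 115*A^6 + 190*A^2 + 115*A^-2 + 21*A^-6 + A^-10
  A^0 * (35*d + 30*d^3 + 5*d^5) = -5*A^10 - 55*A^6 - 175*A^2 - 175*A^-2 - 55*A^-6 - 5*A^-10
  A^-2 * (15 + 31*d^2 + 10*d^4) = 10*A^6 + 71*A^2 + 137*A^-2 + 71*A^-6 + 10*A^-10
  A^-4 * (18*d + 10*d^3) = -10*A^2 - 48*A^-2 - 48*A^-6 - 10*A^-10
  A^-6 * (8*d^2) = 8*A^-2 + 16*A^-6 + 8*A^-10
  A^-8 * (d^3) = -A^-2 - 3*A^-6 - 3*A^-10 - A^-14
Summing the groups: <K> = -A^18 + A^14 - 2*A^10 + 3*A^6 - 2*A^2 + 3*A^-2 - A^-6 + A^-10 - A^-14
Normalise by the writhe: (-A^3)^(-w) = (-A^3)^(2) = A^6, so f(A) = A^6 * <K> = -A^24 + A^20 - 2*A^16 + 3*A^12 - 2*A^8 + 3*A^4 - 1 + A^-4 - A^-8.
Substitute A = t^(-1/4), i.e. A^e → t^(-e/4): V(t) = -t^2 + t - 1 + 3*t^-1 - 2*t^-2 + 3*t^-3 - 2*t^-4 + t^-5 - t^-6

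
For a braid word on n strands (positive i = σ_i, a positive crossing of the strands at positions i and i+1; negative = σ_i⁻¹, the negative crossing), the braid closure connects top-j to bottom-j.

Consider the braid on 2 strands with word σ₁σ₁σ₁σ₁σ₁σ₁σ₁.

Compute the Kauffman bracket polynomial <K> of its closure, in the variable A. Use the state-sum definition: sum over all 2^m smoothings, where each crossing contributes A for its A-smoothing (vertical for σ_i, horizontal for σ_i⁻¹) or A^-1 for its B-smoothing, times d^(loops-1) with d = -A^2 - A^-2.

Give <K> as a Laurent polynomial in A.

-A^9 - A + A^-3 - A^-7 + A^-11 - A^-15 + A^-19

Derivation:
Braid: s1 s1 s1 s1 s1 s1 s1 on 2 strands, 7 crossings.
Writhe w = (#positive) - (#negative) = 7 - 0 = 7.
Enumerate smoothing states for the bracket polynomial. There are 2^7 = 128 states.
Each crossing splits two ways (0=vertical, 1=horizontal). The state's weight is A^(#A-smoothings - #B-smoothings) * d^(loops - 1).
Tabulate the states by total A-exponent and number of loops L (A-exp: L × count):
  A^7: L=2 ×1
  A^5: L=1 ×7
  A^3: L=2 ×21
  A^1: L=3 ×35
  A^-1: L=4 ×35
  A^-3: L=5 ×21
  A^-5: L=6 ×7
  A^-7: L=7 ×1
Each group contributes A^e * Σ count * d^(L-1):
Powers of d = -A^2 - A^-2: d^2 = A^4 + 2 + A^-4; d^3 = -A^6 - 3*A^2 - 3*A^-2 - A^-6; d^4 = A^8 + 4*A^4 + 6 + 4*A^-4 + A^-8; d^5 = -A^10 - 5*A^6 - 10*A^2 - 10*A^-2 - 5*A^-6 - A^-10; d^6 = A^12 + 6*A^8 + 15*A^4 + 20 + 15*A^-4 + 6*A^-8 + A^-12.
  A^7 * (d) = -A^9 - A^5
  A^5 * (7) = 7*A^5
  A^3 * (21*d) = -21*A^5 - 21*A
  A^1 * (35*d^2) = 35*A^5 + 70*A + 35*A^-3
  A^-1 * (35*d^3) = -35*A^5 - 105*A - 105*A^-3 - 35*A^-7
  A^-3 * (21*d^4) = 21*A^5 + 84*A + 126*A^-3 + 84*A^-7 + 21*A^-11
  A^-5 * (7*d^5) = -7*A^5 - 35*A - 70*A^-3 - 70*A^-7 - 35*A^-11 - 7*A^-15
  A^-7 * (d^6) = A^5 + 6*A + 15*A^-3 + 20*A^-7 + 15*A^-11 + 6*A^-15 + A^-19
Summing the groups: <K> = -A^9 - A + A^-3 - A^-7 + A^-11 - A^-15 + A^-19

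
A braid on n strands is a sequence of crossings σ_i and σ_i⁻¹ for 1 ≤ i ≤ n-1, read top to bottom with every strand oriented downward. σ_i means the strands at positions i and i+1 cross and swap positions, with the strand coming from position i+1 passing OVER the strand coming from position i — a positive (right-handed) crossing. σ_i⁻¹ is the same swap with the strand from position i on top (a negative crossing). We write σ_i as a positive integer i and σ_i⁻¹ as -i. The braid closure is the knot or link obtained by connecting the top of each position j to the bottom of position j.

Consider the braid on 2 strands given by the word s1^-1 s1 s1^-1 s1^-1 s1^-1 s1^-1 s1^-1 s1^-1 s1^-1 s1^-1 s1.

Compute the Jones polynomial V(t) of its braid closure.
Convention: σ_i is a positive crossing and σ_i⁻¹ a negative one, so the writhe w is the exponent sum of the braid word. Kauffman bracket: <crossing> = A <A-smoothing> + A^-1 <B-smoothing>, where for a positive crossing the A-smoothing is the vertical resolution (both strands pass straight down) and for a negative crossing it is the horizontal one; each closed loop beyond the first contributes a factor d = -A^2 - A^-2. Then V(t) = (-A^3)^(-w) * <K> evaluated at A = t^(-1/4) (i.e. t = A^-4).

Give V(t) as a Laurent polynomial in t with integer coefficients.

The presented braid s1^-1 s1 s1^-1 s1^-1 s1^-1 s1^-1 s1^-1 s1^-1 s1^-1 s1^-1 s1 on 2 strands reduces by inverse Markov moves (closure unchanged at each step):
  Deconjugate: the word is γ·β·γ⁻¹ with γ = s1^-1 s1 (prefix) and γ⁻¹ = s1^-1 s1 (suffix); strip both.
Reduced to β = s1^-1 s1^-1 s1^-1 s1^-1 s1^-1 s1^-1 s1^-1 on 2 strands, 7 crossings.
Compute on β:
Braid: s1^-1 s1^-1 s1^-1 s1^-1 s1^-1 s1^-1 s1^-1 on 2 strands, 7 crossings.
Writhe w = (#positive) - (#negative) = 0 - 7 = -7.
Enumerate smoothing states for the bracket polynomial. There are 2^7 = 128 states.
Each crossing splits two ways (0=vertical, 1=horizontal). The state's weight is A^(#A-smoothings - #B-smoothings) * d^(loops - 1).
Tabulate the states by total A-exponent and number of loops L (A-exp: L × count):
  A^7: L=7 ×1
  A^5: L=6 ×7
  A^3: L=5 ×21
  A^1: L=4 ×35
  A^-1: L=3 ×35
  A^-3: L=2 ×21
  A^-5: L=1 ×7
  A^-7: L=2 ×1
Each group contributes A^e * Σ count * d^(L-1):
Powers of d = -A^2 - A^-2: d^2 = A^4 + 2 + A^-4; d^3 = -A^6 - 3*A^2 - 3*A^-2 - A^-6; d^4 = A^8 + 4*A^4 + 6 + 4*A^-4 + A^-8; d^5 = -A^10 - 5*A^6 - 10*A^2 - 10*A^-2 - 5*A^-6 - A^-10; d^6 = A^12 + 6*A^8 + 15*A^4 + 20 + 15*A^-4 + 6*A^-8 + A^-12.
  A^7 * (d^6) = A^19 + 6*A^15 + 15*A^11 + 20*A^7 + 15*A^3 + 6*A^-1 + A^-5
  A^5 * (7*d^5) = -7*A^15 - 35*A^11 - 70*A^7 - 70*A^3 - 35*A^-1 - 7*A^-5
  A^3 * (21*d^4) = 21*A^11 + 84*A^7 + 126*A^3 + 84*A^-1 + 21*A^-5
  A^1 * (35*d^3) = -35*A^7 - 105*A^3 - 105*A^-1 - 35*A^-5
  A^-1 * (35*d^2) = 35*A^3 + 70*A^-1 + 35*A^-5
  A^-3 * (21*d) = -21*A^-1 - 21*A^-5
  A^-5 * (7) = 7*A^-5
  A^-7 * (d) = -A^-5 - A^-9
Summing the groups: <K> = A^19 - A^15 + A^11 - A^7 + A^3 - A^-1 - A^-9
Normalise by the writhe: (-A^3)^(-w) = (-A^3)^(7) = -A^21, so f(A) = -A^21 * <K> = -A^40 + A^36 - A^32 + A^28 - A^24 + A^20 + A^12.
Substitute A = t^(-1/4), i.e. A^e → t^(-e/4): V(t) = t^-3 + t^-5 - t^-6 + t^-7 - t^-8 + t^-9 - t^-10

Answer: t^-3 + t^-5 - t^-6 + t^-7 - t^-8 + t^-9 - t^-10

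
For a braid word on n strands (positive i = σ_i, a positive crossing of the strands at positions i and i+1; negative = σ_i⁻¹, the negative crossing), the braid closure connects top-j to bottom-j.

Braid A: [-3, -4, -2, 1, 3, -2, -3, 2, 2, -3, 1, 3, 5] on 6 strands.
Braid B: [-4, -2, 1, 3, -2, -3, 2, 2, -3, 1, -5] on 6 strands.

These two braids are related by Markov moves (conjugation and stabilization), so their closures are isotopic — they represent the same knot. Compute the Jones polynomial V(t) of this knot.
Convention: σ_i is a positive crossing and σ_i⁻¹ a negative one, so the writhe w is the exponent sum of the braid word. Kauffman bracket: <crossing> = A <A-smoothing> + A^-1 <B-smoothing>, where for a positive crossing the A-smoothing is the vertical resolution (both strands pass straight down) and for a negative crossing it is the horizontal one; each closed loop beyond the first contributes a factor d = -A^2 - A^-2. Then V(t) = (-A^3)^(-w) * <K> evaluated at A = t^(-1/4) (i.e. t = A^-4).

Markov-equivalent braids have isotopic closures, hence identical knot invariants. Strip the Markov moves from each word to reach a common short braid β, then compute V(t) once on β.
Braid A: s3^-1 s4^-1 s2^-1 s1 s3 s2^-1 s3^-1 s2 s2 s3^-1 s1 s3 s5 on 6 strands reduces by inverse Markov moves (closure unchanged at each step):
  Destabilize: the word has the form β·s5 where s5 occurs only as the final letter (β ∈ B_5); drop it and the last strand → 5 strands.
  Deconjugate: the word is γ·β·γ⁻¹ with γ = s3^-1 (prefix) and γ⁻¹ = s3 (suffix); strip both.
Reduced to β = s4^-1 s2^-1 s1 s3 s2^-1 s3^-1 s2 s2 s3^-1 s1 on 5 strands, 10 crossings.
Braid B: s4^-1 s2^-1 s1 s3 s2^-1 s3^-1 s2 s2 s3^-1 s1 s5^-1 on 6 strands reduces by inverse Markov moves (closure unchanged at each step):
  Destabilize: the word has the form β·s5^-1 where s5^-1 occurs only as the final letter (β ∈ B_5); drop it and the last strand → 5 strands.
Reduced to β = s4^-1 s2^-1 s1 s3 s2^-1 s3^-1 s2 s2 s3^-1 s1 on 5 strands, 10 crossings.
Both give the same β = s4^-1 s2^-1 s1 s3 s2^-1 s3^-1 s2 s2 s3^-1 s1 on 5 strands, so one state sum suffices:
Braid: s4^-1 s2^-1 s1 s3 s2^-1 s3^-1 s2 s2 s3^-1 s1 on 5 strands, 10 crossings.
Writhe w = (#positive) - (#negative) = 5 - 5 = 0.
State-sum expansion of <K>. There are 2^10 = 1024 states.
Each crossing splits two ways (0=vertical, 1=horizontal). The state's weight is A^(#A-smoothings - #B-smoothings) * d^(loops - 1).
Tabulate the states by total A-exponent and number of loops L (A-exp: L × count):
  A^10: L=4 ×1
  A^8: L=3 ×9, L=5 ×1
  A^6: L=2 ×27, L=4 ×18
  A^4: L=1 ×28, L=3 ×78, L=5 ×14
  A^2: L=2 ×116, L=4 ×88, L=6 ×6
  A^0: L=1 ×27, L=3 ×178, L=5 ×46, L=7 ×1
  A^-2: L=2 ×78, L=4 ×123, L=6 ×9
  A^-4: L=1 ×6, L=3 ×78, L=5 ×36
  A^-6: L=2 ×11, L=4 ×31, L=6 ×3
  A^-8: L=3 ×6, L=5 ×4
  A^-10: L=4 ×1
Each group contributes A^e * Σ count * d^(L-1):
Powers of d = -A^2 - A^-2: d^2 = A^4 + 2 + A^-4; d^3 = -A^6 - 3*A^2 - 3*A^-2 - A^-6; d^4 = A^8 + 4*A^4 + 6 + 4*A^-4 + A^-8; d^5 = -A^10 - 5*A^6 - 10*A^2 - 10*A^-2 - 5*A^-6 - A^-10; d^6 = A^12 + 6*A^8 + 15*A^4 + 20 + 15*A^-4 + 6*A^-8 + A^-12.
  A^10 * (d^3) = -A^16 - 3*A^12 - 3*A^8 - A^4
  A^8 * (9*d^2 + d^4) = A^16 + 13*A^12 + 24*A^8 + 13*A^4 + 1
  A^6 * (27*d + 18*d^3) = -18*A^12 - 81*A^8 - 81*A^4 - 18
  A^4 * (28 + 78*d^2 + 14*d^4) = 14*A^12 + 134*A^8 + 268*A^4 + 134 + 14*A^-4
  A^2 * (116*d + 88*d^3 + 6*d^5) = -6*A^12 - 118*A^8 - 440*A^4 - 440 - 118*A^-4 - 6*A^-8
  A^0 * (27 + 178*d^2 + 46*d^4 + d^6) = A^12 + 52*A^8 + 377*A^4 + 679 + 377*A^-4 + 52*A^-8 + A^-12
  A^-2 * (78*d + 123*d^3 + 9*d^5) = -9*A^8 - 168*A^4 - 537 - 537*A^-4 - 168*A^-8 - 9*A^-12
  A^-4 * (6 + 78*d^2 + 36*d^4) = 36*A^4 + 222 + 378*A^-4 + 222*A^-8 + 36*A^-12
  A^-6 * (11*d + 31*d^3 + 3*d^5) = -3*A^4 - 46 - 134*A^-4 - 134*A^-8 - 46*A^-12 - 3*A^-16
  A^-8 * (6*d^2 + 4*d^4) = 4 + 22*A^-4 + 36*A^-8 + 22*A^-12 + 4*A^-16
  A^-10 * (d^3) = -A^-4 - 3*A^-8 - 3*A^-12 - A^-16
Summing the groups: <K> = A^12 - A^8 + A^4 - 1 + A^-4 - A^-8 + A^-12
Normalise by the writhe: (-A^3)^(-w) = (-A^3)^(0) = 1, so f(A) = 1 * <K> = A^12 - A^8 + A^4 - 1 + A^-4 - A^-8 + A^-12.
Substitute A = t^(-1/4), i.e. A^e → t^(-e/4): V(t) = t^3 - t^2 + t - 1 + t^-1 - t^-2 + t^-3

Answer: t^3 - t^2 + t - 1 + t^-1 - t^-2 + t^-3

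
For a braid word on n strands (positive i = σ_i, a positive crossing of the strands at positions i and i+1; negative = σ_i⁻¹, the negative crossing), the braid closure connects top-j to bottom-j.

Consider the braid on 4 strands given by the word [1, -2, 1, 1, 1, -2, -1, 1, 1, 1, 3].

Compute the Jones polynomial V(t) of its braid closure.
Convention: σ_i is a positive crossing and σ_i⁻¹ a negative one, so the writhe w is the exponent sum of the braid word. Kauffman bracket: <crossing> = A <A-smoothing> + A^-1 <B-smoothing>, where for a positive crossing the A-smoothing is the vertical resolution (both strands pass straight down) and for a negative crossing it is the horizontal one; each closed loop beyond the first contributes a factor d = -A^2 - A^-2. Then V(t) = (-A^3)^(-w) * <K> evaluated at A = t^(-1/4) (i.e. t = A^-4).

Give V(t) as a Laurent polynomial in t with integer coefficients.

The presented braid s1 s2^-1 s1 s1 s1 s2^-1 s1^-1 s1 s1 s1 s3 on 4 strands reduces by inverse Markov moves (closure unchanged at each step):
  Destabilize: the word has the form β·s3 where s3 occurs only as the final letter (β ∈ B_3); drop it and the last strand → 3 strands.
Reduced to β = s1 s2^-1 s1 s1 s1 s2^-1 s1^-1 s1 s1 s1 on 3 strands, 10 crossings.
Compute on β:
First cancel adjacent σ_i σ_i⁻¹ pairs (Reidemeister II — same braid, same closure): s1 s2^-1 s1 s1 s1 s2^-1 s1^-1 s1 s1 s1 → s1 s2^-1 s1 s1 s1 s2^-1 s1 s1.
Braid: s1 s2^-1 s1 s1 s1 s2^-1 s1 s1 on 3 strands, 8 crossings.
Writhe w = (#positive) - (#negative) = 6 - 2 = 4.
State-sum expansion of <K>. There are 2^8 = 256 states.
Smooth each crossing (0=||, 1=⌣⌢); contribution A^(Σ sign_k(1-2s_k)) * d^(L-1).
Tabulate the states by total A-exponent and number of loops L (A-exp: L × count):
  A^8: L=3 ×1
  A^6: L=2 ×8
  A^4: L=1 ×21, L=3 ×7
  A^2: L=2 ×54, L=4 ×2
  A^0: L=3 ×70
  A^-2: L=4 ×56
  A^-4: L=5 ×28
  A^-6: L=6 ×8
  A^-8: L=7 ×1
Each group contributes A^e * Σ count * d^(L-1):
Powers of d = -A^2 - A^-2: d^2 = A^4 + 2 + A^-4; d^3 = -A^6 - 3*A^2 - 3*A^-2 - A^-6; d^4 = A^8 + 4*A^4 + 6 + 4*A^-4 + A^-8; d^5 = -A^10 - 5*A^6 - 10*A^2 - 10*A^-2 - 5*A^-6 - A^-10; d^6 = A^12 + 6*A^8 + 15*A^4 + 20 + 15*A^-4 + 6*A^-8 + A^-12.
  A^8 * (d^2) = A^12 + 2*A^8 + A^4
  A^6 * (8*d) = -8*A^8 - 8*A^4
  A^4 * (21 + 7*d^2) = 7*A^8 + 35*A^4 + 7
  A^2 * (54*d + 2*d^3) = -2*A^8 - 60*A^4 - 60 - 2*A^-4
  A^0 * (70*d^2) = 70*A^4 + 140 + 70*A^-4
  A^-2 * (56*d^3) = -56*A^4 - 168 - 168*A^-4 - 56*A^-8
  A^-4 * (28*d^4) = 28*A^4 + 112 + 168*A^-4 + 112*A^-8 + 28*A^-12
  A^-6 * (8*d^5) = -8*A^4 - 40 - 80*A^-4 - 80*A^-8 - 40*A^-12 - 8*A^-16
  A^-8 * (d^6) = A^4 + 6 + 15*A^-4 + 20*A^-8 + 15*A^-12 + 6*A^-16 + A^-20
Summing the groups: <K> = A^12 - A^8 + 3*A^4 - 3 + 3*A^-4 - 4*A^-8 + 3*A^-12 - 2*A^-16 + A^-20
Normalise by the writhe: (-A^3)^(-w) = (-A^3)^(-4) = A^-12, so f(A) = A^-12 * <K> = 1 - A^-4 + 3*A^-8 - 3*A^-12 + 3*A^-16 - 4*A^-20 + 3*A^-24 - 2*A^-28 + A^-32.
Substitute A = t^(-1/4), i.e. A^e → t^(-e/4): V(t) = t^8 - 2*t^7 + 3*t^6 - 4*t^5 + 3*t^4 - 3*t^3 + 3*t^2 - t + 1

Answer: t^8 - 2*t^7 + 3*t^6 - 4*t^5 + 3*t^4 - 3*t^3 + 3*t^2 - t + 1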